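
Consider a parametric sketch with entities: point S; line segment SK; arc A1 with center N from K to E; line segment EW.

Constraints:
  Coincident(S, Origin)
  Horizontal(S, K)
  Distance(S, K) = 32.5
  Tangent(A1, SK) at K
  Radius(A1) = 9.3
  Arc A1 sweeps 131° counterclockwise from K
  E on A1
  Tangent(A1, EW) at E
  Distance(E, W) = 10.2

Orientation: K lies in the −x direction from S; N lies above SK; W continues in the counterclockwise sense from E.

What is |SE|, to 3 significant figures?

29.8

S is at the origin; S and K share the same y with |SK| = 32.5 and K on the −x side, so K = (-32.5, 0.00). Since A1 is tangent to SK there, NK ⟂ SK, so N = K + (0, 9.3) = (-32.5, 9.30). On A1, K sits at bearing -90° from N; a 131° counterclockwise sweep puts E at bearing 41°, so E = N + 9.3·(cos 41°, sin 41°) = (-25.5, 15.4). Then |SE| = |E − S| = 29.8.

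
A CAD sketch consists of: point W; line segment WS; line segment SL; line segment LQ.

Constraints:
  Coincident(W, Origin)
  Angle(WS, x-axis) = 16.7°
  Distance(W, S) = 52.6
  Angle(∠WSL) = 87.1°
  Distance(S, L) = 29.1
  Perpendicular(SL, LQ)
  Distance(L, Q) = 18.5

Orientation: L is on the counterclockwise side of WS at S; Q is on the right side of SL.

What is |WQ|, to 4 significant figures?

75.79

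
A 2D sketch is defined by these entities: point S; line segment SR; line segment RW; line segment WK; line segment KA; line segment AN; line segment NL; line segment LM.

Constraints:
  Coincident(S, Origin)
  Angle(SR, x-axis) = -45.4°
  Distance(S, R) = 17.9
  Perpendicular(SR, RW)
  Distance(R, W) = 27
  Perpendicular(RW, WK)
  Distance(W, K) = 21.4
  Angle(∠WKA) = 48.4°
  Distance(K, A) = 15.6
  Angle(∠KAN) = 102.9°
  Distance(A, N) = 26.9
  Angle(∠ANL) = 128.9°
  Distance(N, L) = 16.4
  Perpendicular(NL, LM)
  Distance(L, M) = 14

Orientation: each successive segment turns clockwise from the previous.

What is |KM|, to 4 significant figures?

30.45

S is at the origin; SR runs at -45.4° with length 17.9, so R = (12.57, -12.75). The perpendicularity gives RW at right angles to SR, so RW runs at -135.4°; with |RW| = 27.0, W = (-6.656, -31.70). RW is perpendicular to WK, so WK runs at 134.6°; with |WK| = 21.4, K = (-21.68, -16.47). ∠WKA = 48.4° gives KA at 3.000° from the x-axis; with |KA| = 15.6, A = (-6.104, -15.65). ∠KAN = 102.9° gives AN at -74.10° from the x-axis; with |AN| = 26.9, N = (1.266, -41.52). ∠ANL = 128.9° gives NL at -125.2° from the x-axis; with |NL| = 16.4, L = (-8.188, -54.92). NL is perpendicular to LM, so LM runs at 144.8°; with |LM| = 14.0, M = (-19.63, -46.85). Then |KM| = |M − K| = 30.45.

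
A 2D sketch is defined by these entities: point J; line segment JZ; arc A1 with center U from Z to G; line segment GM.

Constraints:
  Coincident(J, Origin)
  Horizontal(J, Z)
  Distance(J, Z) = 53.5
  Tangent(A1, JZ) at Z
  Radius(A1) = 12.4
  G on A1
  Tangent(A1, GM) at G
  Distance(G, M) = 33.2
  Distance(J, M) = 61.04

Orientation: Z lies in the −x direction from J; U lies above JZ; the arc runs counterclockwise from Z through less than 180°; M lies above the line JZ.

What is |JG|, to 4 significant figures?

42.89

Checks: |UG| = 12.40 ✓; ∠(UG, GM) = 90.00° ✓; |GM| = 33.20 ✓; |JM| = 61.04 ✓.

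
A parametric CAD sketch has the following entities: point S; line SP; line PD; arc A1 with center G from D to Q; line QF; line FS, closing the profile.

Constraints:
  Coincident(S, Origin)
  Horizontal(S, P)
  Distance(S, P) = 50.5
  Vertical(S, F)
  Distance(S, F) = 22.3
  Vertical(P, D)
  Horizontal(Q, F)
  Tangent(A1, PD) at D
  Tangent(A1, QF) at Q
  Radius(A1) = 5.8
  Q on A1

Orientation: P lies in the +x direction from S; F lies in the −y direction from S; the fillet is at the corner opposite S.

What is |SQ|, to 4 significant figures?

49.95

The virtual corner opposite S is at (50.50, -22.30). A1 meets PD tangentially, so GD is at right angles to PD and A1 meets QF tangentially, so GQ is at right angles to QF, with radius 5.8, so the center G sits 5.8 in from both sides at G = (44.70, -16.50). That places the tangent points at D = (50.50, -16.50) on PD and Q = (44.70, -22.30) on QF. Then |SQ| = |Q − S| = 49.95.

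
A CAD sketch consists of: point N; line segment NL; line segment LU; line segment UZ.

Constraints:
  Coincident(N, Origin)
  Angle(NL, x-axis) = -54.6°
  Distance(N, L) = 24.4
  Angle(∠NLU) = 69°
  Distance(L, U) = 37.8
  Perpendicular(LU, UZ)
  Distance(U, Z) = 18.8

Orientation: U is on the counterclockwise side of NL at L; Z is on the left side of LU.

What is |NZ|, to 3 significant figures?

29.3

N is at the origin; NL runs at -54.6° with length 24.4, so L = 24.4·(cos -54.6°, sin -54.6°) = (14.1, -19.9). ∠NLU = 69.0°, so LU runs at -54.6° + (180° − 69.0°) = 56.4° from the x-axis; with |LU| = 37.8, U = L + 37.8·(cos 56.4°, sin 56.4°) = (35.1, 11.6). The perpendicularity gives UZ at right angles to LU; with |UZ| = 18.8 on the left of LU, Z = U + 18.8·(-0.833, 0.553) = (19.4, 22.0). Then |NZ| = |Z − N| = 29.3.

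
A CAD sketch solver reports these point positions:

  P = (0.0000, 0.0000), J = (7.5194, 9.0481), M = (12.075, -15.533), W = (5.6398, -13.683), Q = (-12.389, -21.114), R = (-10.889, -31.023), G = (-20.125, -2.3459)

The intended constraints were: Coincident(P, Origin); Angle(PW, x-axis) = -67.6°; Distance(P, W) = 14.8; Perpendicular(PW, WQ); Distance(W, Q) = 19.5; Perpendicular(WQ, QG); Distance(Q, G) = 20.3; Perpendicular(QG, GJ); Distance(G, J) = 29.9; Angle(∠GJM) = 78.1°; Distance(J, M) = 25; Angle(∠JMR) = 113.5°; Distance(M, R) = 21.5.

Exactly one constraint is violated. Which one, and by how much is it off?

Distance(M, R) = 21.5 — off by 6.20.

P = (0.00, 0.00) ✓; PW at -67.60° ✓; |PW| = 14.80 ✓; ∠(PW, WQ) = 90.00° ✓; |WQ| = 19.50 ✓; ∠(WQ, QG) = 90.00° ✓; |QG| = 20.30 ✓; ∠(QG, GJ) = 90.00° ✓; |GJ| = 29.90 ✓; ∠GJM = 78.10° ✓; |JM| = 25.00 ✓; ∠JMR = 113.5° ✓; |MR| = 27.70 ✗.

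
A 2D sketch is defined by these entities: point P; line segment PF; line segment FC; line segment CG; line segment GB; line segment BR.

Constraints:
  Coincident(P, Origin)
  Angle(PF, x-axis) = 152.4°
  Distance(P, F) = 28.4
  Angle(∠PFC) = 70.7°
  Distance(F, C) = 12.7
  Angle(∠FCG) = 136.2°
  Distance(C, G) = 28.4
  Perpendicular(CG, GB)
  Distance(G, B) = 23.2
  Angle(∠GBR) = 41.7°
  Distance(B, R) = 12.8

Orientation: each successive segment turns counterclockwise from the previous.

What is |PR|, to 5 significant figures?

8.8211

P is at the origin; PF runs at 152.4° with length 28.4, so F = (-25.168, 13.158). ∠PFC = 70.7° gives FC at -98.300° from the x-axis; with |FC| = 12.7, C = (-27.002, 0.59063). ∠FCG = 136.2° gives CG at -54.500° from the x-axis; with |CG| = 28.4, G = (-10.510, -22.530). CG ⟂ GB, so GB runs at 35.500°; with |GB| = 23.2, B = (8.3779, -9.0579). ∠GBR = 41.7° gives BR at 173.80° from the x-axis; with |BR| = 12.8, R = (-4.3472, -7.6756). Then |PR| = |R − P| = 8.8211.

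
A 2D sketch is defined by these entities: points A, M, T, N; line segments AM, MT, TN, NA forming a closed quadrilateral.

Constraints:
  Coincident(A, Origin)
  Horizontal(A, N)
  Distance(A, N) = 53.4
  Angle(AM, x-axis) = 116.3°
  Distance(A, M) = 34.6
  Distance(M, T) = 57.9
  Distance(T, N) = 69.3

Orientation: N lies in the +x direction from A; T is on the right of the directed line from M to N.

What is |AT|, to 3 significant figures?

28.7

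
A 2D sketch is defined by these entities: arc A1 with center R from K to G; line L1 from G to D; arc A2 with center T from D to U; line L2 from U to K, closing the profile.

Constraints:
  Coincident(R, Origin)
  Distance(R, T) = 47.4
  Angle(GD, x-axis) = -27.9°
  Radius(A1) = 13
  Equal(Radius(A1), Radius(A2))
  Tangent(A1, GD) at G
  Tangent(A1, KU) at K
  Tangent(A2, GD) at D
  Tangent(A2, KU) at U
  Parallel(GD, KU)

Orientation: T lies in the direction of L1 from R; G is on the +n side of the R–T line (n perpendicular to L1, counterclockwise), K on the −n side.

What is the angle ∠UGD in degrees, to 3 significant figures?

28.7°

Tangency of A1 to both parallel lines with radius 13.0 puts G and K at R ± 13.0·n: G = (6.08, 11.5), K = (-6.08, -11.5). Equal radii place D and U the same way about T: D = T + 13.0·n = (48.0, -10.7), U = T − 13.0·n = (35.8, -33.7). Then cos ∠UGD = GU·GD / (|GU||GD|), giving 28.7°.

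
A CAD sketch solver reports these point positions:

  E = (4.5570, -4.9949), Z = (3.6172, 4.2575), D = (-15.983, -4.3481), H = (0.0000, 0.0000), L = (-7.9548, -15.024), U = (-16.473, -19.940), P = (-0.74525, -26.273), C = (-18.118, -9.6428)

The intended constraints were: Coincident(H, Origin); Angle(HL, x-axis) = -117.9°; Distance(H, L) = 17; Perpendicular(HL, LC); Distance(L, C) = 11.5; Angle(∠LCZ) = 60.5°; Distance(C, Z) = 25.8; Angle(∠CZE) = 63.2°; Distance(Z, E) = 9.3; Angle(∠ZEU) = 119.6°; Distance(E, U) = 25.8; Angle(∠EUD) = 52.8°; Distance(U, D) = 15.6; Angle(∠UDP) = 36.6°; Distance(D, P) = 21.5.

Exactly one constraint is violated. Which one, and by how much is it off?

Distance(D, P) = 21.5 — off by 5.20.

H = (0.00, 0.00) ✓; HL at -117.9° ✓; |HL| = 17.00 ✓; ∠(HL, LC) = 90.00° ✓; |LC| = 11.50 ✓; ∠LCZ = 60.50° ✓; |CZ| = 25.80 ✓; ∠CZE = 63.20° ✓; |ZE| = 9.300 ✓; ∠ZEU = 119.6° ✓; |EU| = 25.80 ✓; ∠EUD = 52.80° ✓; |UD| = 15.60 ✓; ∠UDP = 36.60° ✓; |DP| = 26.70 ✗.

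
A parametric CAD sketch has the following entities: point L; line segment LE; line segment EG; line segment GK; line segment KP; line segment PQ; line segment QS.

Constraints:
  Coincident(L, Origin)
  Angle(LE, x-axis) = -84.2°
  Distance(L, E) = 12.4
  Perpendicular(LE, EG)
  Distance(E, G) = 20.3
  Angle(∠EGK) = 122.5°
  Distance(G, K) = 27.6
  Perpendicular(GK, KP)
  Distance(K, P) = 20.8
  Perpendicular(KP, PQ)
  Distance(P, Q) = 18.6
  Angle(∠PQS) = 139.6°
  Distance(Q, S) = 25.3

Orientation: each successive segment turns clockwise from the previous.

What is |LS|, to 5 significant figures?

21.726

L is at the origin; LE runs at -84.2° with length 12.4, so E = (1.2531, -12.337). The perpendicularity gives EG at right angles to LE, so EG runs at -174.20°; with |EG| = 20.3, G = (-18.943, -14.388). ∠EGK = 122.5° gives GK at 128.30° from the x-axis; with |GK| = 27.6, K = (-36.049, 7.2719). GK ⟂ KP, so KP runs at 38.300°; with |KP| = 20.8, P = (-19.726, 20.163). The perpendicularity gives PQ at right angles to KP, so PQ runs at -51.700°; with |PQ| = 18.6, Q = (-8.1976, 5.5664). ∠PQS = 139.6° gives QS at -92.100° from the x-axis; with |QS| = 25.3, S = (-9.1247, -19.717). Then |LS| = |S − L| = 21.726.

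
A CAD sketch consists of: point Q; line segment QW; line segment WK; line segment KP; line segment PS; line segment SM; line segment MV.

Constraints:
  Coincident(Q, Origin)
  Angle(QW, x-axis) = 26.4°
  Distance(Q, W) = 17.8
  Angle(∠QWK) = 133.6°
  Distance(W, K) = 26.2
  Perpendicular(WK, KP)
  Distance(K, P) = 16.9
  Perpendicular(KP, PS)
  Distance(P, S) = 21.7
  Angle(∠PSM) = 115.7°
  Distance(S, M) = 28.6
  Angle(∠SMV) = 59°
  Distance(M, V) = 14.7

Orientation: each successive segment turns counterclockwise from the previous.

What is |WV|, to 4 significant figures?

10.09

Q is at the origin; QW runs at 26.4° with length 17.8, so W = (15.94, 7.915). ∠QWK = 133.6° gives WK at 72.80° from the x-axis; with |WK| = 26.2, K = (23.69, 32.94). WK ⟂ KP, so KP runs at 162.8°; with |KP| = 16.9, P = (7.547, 37.94). KP is perpendicular to PS, so PS runs at -107.2°; with |PS| = 21.7, S = (1.130, 17.21). ∠PSM = 115.7° gives SM at -42.90° from the x-axis; with |SM| = 28.6, M = (22.08, -2.258). ∠SMV = 59.0° gives MV at 78.10° from the x-axis; with |MV| = 14.7, V = (25.11, 12.13). Then |WV| = |V − W| = 10.09.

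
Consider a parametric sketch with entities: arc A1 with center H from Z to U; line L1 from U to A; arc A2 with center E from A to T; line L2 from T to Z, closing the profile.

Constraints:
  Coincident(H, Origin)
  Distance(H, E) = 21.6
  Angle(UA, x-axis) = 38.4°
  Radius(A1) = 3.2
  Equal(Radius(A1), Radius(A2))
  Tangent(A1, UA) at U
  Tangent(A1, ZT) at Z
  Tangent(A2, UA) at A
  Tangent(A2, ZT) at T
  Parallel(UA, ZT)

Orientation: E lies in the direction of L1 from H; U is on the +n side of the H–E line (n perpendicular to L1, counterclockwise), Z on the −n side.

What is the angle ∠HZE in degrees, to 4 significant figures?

81.57°

The slot axis is L1's direction at 38.4°, so u = (cos 38.4°, sin 38.4°) = (0.7837, 0.6211) and n = (−sin 38.4°, cos 38.4°) = (-0.6211, 0.7837). H is at the origin and E lies 21.6 along u from H, so E = 21.6·u = (16.93, 13.42). Tangency of A1 to both parallel lines with radius 3.2 puts U and Z at H ± 3.2·n: U = (-1.988, 2.508), Z = (1.988, -2.508). Then cos ∠HZE = ZH·ZE / (|ZH||ZE|), giving 81.57°.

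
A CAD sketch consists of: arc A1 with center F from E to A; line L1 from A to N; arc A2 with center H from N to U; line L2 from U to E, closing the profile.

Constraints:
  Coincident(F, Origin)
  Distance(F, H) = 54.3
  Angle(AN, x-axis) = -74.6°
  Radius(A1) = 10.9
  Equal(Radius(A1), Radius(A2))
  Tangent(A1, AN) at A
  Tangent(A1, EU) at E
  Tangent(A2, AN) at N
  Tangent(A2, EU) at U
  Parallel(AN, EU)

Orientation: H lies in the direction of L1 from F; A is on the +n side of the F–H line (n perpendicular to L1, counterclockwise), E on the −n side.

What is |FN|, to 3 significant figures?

55.4

The slot axis is L1's direction at -74.6°, so u = (cos -74.6°, sin -74.6°) = (0.266, -0.964) and n = (−sin -74.6°, cos -74.6°) = (0.964, 0.266). F is at the origin and H lies 54.3 along u from F, so H = 54.3·u = (14.4, -52.4). Tangency of A1 to both parallel lines with radius 10.9 puts A and E at F ± 10.9·n: A = (10.5, 2.89), E = (-10.5, -2.89). Equal radii place N and U the same way about H: N = H + 10.9·n = (24.9, -49.5), U = H − 10.9·n = (3.91, -55.2). Then |FN| = |N − F| = 55.4.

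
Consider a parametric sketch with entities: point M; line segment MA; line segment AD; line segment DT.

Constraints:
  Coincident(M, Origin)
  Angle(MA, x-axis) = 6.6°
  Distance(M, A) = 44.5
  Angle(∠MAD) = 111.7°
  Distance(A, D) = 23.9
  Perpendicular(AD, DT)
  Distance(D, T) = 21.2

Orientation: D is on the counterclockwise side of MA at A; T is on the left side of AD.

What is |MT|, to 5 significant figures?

45.103

M is at the origin; MA runs at 6.6° with length 44.5, so A = 44.5·(cos 6.6°, sin 6.6°) = (44.205, 5.1147). ∠MAD = 111.7°, so AD runs at 6.6° + (180° − 111.7°) = 74.900° from the x-axis; with |AD| = 23.9, D = A + 23.9·(cos 74.900°, sin 74.900°) = (50.431, 28.189). AD is perpendicular to DT; with |DT| = 21.2 on the left of AD, T = D + 21.2·(-0.96547, 0.26050) = (29.963, 33.712). Then |MT| = |T − M| = 45.103.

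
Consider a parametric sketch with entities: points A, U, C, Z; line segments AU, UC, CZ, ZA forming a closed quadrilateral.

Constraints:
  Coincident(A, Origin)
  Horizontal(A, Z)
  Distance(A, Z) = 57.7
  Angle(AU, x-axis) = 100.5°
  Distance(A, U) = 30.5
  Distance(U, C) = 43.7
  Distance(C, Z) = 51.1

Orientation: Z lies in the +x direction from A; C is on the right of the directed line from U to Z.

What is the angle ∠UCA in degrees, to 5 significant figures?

16.429°

A is at the origin; A and Z share the same y with |AZ| = 57.7 and Z in +x, so Z = (57.7, 0). AU runs at 100.5° with |AU| = 30.5, so U = (-5.5582, 29.989). C is determined by |UC| = 43.7 and |CZ| = 51.1 together: it lies at the intersection of circle(U, 43.7) and circle(Z, 51.1). With |UZ| = 70.007, the foot of the radical line on UZ is 29.993 from U and the perpendicular offset is √(43.7² − 29.993²) = 31.782. Taking the right-of-UZ solution: C = (7.9288, -11.577).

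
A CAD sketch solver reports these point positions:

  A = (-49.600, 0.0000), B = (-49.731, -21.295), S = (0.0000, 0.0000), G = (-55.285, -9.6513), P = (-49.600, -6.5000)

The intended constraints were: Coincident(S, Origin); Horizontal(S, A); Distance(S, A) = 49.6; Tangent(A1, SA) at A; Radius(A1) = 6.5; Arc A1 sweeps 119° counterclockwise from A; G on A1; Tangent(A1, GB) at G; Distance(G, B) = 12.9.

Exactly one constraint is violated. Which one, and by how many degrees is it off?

Tangent(A1, GB) at G — off by 3.50°.

S = (0.00, 0.00) ✓; S.y = 0.00, A.y = 0.00 ✓; |SA| = 49.60 ✓; ∠(PA, AS) = 90.00° ✓; |PA| = 6.500 ✓; bearing(P→G) − bearing(P→A) = 119.0° ✓; |PG| = 6.500 ✓; ∠(PG, GB) = 93.50° ✗; |GB| = 12.90 ✓.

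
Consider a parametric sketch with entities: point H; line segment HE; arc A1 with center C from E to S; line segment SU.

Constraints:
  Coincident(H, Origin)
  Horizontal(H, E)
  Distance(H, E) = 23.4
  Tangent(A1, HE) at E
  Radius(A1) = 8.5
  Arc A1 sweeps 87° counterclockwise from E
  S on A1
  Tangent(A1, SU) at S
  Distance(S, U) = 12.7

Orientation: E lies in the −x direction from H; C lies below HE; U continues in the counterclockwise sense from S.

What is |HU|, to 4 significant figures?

38.60

H is at the origin; H and E share the same y with |HE| = 23.4 and E on the −x side, so E = (-23.40, 0.000). Tangency of A1 to HE means the radius CE is perpendicular to HE, so C = E + (0, -8.5) = (-23.40, -8.500). On A1, E sits at bearing 90° from C; an 87° counterclockwise sweep puts S at bearing 177°, so S = C + 8.5·(cos 177°, sin 177°) = (-31.89, -8.055). A1 meets SU tangentially, so CS is at right angles to SU, so SU runs along (−sin 177°, cos 177°); with |SU| = 12.7, U = (-32.55, -20.74). Then |HU| = |U − H| = 38.60.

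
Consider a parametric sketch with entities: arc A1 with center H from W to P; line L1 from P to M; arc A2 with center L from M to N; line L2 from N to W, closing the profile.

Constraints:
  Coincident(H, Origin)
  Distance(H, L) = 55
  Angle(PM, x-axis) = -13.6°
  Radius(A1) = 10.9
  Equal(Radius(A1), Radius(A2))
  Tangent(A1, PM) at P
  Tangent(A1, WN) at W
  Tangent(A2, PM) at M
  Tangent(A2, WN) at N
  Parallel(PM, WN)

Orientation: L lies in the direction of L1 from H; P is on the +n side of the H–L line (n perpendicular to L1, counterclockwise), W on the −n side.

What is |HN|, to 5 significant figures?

56.070

Tangency of A1 to both parallel lines with radius 10.9 puts P and W at H ± 10.9·n: P = (2.5630, 10.594), W = (-2.5630, -10.594). Equal radii place M and N the same way about L: M = L + 10.9·n = (56.021, -2.3384), N = L − 10.9·n = (50.895, -23.527). Then |HN| = |N − H| = 56.070.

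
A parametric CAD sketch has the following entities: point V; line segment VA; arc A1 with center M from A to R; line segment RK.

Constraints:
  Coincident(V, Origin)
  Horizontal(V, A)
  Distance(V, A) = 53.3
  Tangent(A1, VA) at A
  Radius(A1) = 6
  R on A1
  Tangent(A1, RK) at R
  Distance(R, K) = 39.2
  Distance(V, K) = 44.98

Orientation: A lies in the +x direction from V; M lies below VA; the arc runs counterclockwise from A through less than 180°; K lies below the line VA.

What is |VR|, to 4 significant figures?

48.32

Checks: |MA| = 6.000 ✓; |MR| = 6.000 ✓; ∠(MR, RK) = 90.00° ✓; |RK| = 39.20 ✓; |VK| = 44.98 ✓.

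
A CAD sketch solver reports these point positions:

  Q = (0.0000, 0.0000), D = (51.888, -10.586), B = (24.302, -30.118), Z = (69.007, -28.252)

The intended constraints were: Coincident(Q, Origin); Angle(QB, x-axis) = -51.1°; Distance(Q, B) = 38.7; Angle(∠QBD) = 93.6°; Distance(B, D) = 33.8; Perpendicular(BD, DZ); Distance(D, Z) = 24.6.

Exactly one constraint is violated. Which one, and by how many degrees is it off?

Perpendicular(BD, DZ) — off by 8.80°.

Q = (0.00, 0.00) ✓; QB at -51.10° ✓; |QB| = 38.70 ✓; ∠QBD = 93.60° ✓; |BD| = 33.80 ✓; ∠(BD, DZ) = 81.20° ✗; |DZ| = 24.60 ✓.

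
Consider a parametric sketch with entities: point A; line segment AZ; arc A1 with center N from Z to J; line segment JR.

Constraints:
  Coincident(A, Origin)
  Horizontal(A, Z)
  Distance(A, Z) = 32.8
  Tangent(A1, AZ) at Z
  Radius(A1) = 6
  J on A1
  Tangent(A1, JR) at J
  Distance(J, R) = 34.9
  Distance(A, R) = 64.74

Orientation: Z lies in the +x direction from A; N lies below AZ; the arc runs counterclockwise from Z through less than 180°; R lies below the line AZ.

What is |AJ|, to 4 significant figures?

30.82

Checks: |NZ| = 6.000 ✓; |NJ| = 6.000 ✓; ∠(NJ, JR) = 90.00° ✓; |JR| = 34.90 ✓; |AR| = 64.74 ✓.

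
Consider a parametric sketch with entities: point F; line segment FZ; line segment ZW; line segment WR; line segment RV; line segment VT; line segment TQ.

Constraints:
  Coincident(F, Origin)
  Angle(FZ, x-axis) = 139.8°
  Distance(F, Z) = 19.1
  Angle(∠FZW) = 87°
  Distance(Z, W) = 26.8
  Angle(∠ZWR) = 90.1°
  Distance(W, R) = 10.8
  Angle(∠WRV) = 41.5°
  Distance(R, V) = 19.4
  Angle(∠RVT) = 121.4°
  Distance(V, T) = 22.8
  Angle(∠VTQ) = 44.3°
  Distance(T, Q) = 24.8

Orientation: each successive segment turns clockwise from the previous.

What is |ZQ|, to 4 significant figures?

32.17

∠RVT = 121.4° gives VT at 119.8° from the x-axis; with |VT| = 22.8, T = (-19.08, 44.81). ∠VTQ = 44.3° gives TQ at -15.90° from the x-axis; with |TQ| = 24.8, Q = (4.771, 38.02). Then |ZQ| = |Q − Z| = 32.17.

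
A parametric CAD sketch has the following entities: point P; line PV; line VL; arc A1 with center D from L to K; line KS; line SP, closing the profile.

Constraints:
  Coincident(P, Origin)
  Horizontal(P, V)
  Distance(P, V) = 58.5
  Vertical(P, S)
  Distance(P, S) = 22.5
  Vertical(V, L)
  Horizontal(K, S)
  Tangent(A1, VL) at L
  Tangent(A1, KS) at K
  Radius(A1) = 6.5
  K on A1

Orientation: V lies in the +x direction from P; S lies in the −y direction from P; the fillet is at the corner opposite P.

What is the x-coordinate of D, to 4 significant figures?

52.00

P and S share the same x with |PS| = 22.5 and S on the −y side, so S = (0.000, -22.50). The virtual corner opposite P is at (58.50, -22.50). The tangent condition forces DL to be normal to VL and since A1 is tangent to KS there, DK ⟂ KS, with radius 6.5, so the center D sits 6.5 in from both sides at D = (52.00, -16.00). So D.x = 52.00.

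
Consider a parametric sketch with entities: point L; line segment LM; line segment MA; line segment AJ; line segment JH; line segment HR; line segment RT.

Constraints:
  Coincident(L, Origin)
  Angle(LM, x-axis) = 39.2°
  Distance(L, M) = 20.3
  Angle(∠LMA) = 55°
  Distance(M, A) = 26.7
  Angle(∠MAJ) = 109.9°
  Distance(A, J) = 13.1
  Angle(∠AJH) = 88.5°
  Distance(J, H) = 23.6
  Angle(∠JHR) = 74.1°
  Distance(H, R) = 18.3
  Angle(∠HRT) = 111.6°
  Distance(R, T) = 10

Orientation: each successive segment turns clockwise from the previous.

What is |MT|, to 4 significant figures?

17.29

L is at the origin; LM runs at 39.2° with length 20.3, so M = (15.73, 12.83). ∠LMA = 55.0° gives MA at -85.80° from the x-axis; with |MA| = 26.7, A = (17.69, -13.80). ∠MAJ = 109.9° gives AJ at -155.9° from the x-axis; with |AJ| = 13.1, J = (5.729, -19.15). ∠AJH = 88.5° gives JH at 112.6° from the x-axis; with |JH| = 23.6, H = (-3.341, 2.641). ∠JHR = 74.1° gives HR at 6.700° from the x-axis; with |HR| = 18.3, R = (14.83, 4.776). ∠HRT = 111.6° gives RT at -61.70° from the x-axis; with |RT| = 10.0, T = (19.58, -4.029). Then |MT| = |T − M| = 17.29.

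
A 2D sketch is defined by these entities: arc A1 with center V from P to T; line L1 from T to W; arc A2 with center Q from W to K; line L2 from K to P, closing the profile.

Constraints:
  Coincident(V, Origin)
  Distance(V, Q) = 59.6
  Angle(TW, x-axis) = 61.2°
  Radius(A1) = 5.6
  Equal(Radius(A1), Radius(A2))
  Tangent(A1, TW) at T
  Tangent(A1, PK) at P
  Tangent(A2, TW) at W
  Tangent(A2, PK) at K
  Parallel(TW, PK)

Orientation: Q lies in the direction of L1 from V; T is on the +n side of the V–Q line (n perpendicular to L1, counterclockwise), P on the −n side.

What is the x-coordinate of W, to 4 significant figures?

23.81

The slot axis is L1's direction at 61.2°, so u = (cos 61.2°, sin 61.2°) = (0.4818, 0.8763) and n = (−sin 61.2°, cos 61.2°) = (-0.8763, 0.4818). V is at the origin and Q lies 59.6 along u from V, so Q = 59.6·u = (28.71, 52.23). Tangency of A1 to both parallel lines with radius 5.6 puts T and P at V ± 5.6·n: T = (-4.907, 2.698), P = (4.907, -2.698). Equal radii place W and K the same way about Q: W = Q + 5.6·n = (23.81, 54.93), K = Q − 5.6·n = (33.62, 49.53). So W.x = 23.81.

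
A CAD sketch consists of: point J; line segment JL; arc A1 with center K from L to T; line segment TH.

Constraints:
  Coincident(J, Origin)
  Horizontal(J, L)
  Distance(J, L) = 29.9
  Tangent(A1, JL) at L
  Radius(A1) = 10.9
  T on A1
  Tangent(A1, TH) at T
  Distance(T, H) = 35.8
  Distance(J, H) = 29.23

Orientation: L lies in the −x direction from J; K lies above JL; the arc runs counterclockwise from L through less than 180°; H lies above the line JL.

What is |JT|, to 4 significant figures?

22.31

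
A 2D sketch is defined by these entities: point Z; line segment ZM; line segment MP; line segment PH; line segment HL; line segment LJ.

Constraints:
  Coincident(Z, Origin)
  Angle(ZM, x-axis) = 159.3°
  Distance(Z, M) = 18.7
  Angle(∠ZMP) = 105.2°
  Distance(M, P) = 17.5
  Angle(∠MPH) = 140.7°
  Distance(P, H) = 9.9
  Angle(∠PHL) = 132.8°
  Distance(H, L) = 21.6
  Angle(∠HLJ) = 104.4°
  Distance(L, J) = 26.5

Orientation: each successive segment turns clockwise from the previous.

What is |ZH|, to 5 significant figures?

32.288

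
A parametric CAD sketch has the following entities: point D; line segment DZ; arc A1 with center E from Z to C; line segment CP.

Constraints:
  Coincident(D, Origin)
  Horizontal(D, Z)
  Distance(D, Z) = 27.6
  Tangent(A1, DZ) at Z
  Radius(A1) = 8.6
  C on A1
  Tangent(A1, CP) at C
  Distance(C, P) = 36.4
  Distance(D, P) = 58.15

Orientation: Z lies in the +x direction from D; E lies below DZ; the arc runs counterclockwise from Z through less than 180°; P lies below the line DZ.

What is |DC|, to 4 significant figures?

23.67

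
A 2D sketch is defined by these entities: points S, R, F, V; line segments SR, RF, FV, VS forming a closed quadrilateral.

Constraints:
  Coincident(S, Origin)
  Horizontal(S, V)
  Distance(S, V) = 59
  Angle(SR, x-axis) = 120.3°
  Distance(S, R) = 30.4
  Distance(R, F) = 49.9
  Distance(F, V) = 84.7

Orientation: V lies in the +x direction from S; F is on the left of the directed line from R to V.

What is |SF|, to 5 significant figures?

69.904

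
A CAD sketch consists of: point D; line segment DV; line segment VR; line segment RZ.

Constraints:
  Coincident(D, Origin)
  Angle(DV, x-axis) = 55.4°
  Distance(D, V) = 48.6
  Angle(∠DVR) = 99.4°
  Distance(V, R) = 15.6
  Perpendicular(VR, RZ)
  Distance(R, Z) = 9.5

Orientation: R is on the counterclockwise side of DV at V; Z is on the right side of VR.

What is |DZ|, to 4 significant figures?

62.08

D is at the origin; DV runs at 55.4° with length 48.6, so V = 48.6·(cos 55.4°, sin 55.4°) = (27.60, 40.00). ∠DVR = 99.4°, so VR runs at 55.4° + (180° − 99.4°) = 136.0° from the x-axis; with |VR| = 15.6, R = V + 15.6·(cos 136.0°, sin 136.0°) = (16.38, 50.84). VR ⟂ RZ; with |RZ| = 9.5 on the right of VR, Z = R + 9.5·(0.6947, 0.7193) = (22.97, 57.67). Then |DZ| = |Z − D| = 62.08.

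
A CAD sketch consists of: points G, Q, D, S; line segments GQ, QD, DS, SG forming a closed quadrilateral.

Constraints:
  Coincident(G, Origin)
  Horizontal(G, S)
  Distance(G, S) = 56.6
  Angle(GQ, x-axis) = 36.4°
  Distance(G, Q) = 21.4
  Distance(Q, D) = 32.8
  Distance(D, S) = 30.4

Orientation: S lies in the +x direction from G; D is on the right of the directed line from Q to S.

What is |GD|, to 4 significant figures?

35.61

Checks: |GS| = 56.60 ✓; |GQ| = 21.40 ✓; |QD| = 32.80 ✓; |DS| = 30.40 ✓.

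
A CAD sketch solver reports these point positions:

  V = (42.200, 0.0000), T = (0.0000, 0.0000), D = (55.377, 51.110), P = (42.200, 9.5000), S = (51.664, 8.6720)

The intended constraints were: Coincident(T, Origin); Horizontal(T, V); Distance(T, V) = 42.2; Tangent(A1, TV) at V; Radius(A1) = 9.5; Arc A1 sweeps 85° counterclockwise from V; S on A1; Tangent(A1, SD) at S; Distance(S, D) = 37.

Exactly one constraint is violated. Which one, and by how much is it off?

Distance(S, D) = 37 — off by 5.60.

T = (0.00, 0.00) ✓; T.y = 0.00, V.y = 0.00 ✓; |TV| = 42.20 ✓; ∠(PV, VT) = 90.00° ✓; |PV| = 9.500 ✓; bearing(P→S) − bearing(P→V) = 85.00° ✓; |PS| = 9.500 ✓; ∠(PS, SD) = 90.00° ✓; |SD| = 42.60 ✗.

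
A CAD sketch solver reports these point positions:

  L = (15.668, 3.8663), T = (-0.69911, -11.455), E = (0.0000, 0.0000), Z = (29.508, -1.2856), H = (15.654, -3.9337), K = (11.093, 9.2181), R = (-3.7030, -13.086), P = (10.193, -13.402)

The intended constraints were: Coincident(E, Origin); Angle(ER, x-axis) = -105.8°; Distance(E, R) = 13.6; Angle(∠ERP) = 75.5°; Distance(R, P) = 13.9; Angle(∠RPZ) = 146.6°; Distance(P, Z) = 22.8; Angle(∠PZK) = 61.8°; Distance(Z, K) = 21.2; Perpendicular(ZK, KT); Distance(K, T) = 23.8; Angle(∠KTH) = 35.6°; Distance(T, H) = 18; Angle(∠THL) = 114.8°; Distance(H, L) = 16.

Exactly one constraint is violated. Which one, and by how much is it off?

Distance(H, L) = 16 — off by 8.20.

E = (0.00, 0.00) ✓; ER at -105.8° ✓; |ER| = 13.60 ✓; ∠ERP = 75.50° ✓; |RP| = 13.90 ✓; ∠RPZ = 146.6° ✓; |PZ| = 22.80 ✓; ∠PZK = 61.80° ✓; |ZK| = 21.20 ✓; ∠(ZK, KT) = 90.00° ✓; |KT| = 23.80 ✓; ∠KTH = 35.60° ✓; |TH| = 18.00 ✓; ∠THL = 114.8° ✓; |HL| = 7.800 ✗.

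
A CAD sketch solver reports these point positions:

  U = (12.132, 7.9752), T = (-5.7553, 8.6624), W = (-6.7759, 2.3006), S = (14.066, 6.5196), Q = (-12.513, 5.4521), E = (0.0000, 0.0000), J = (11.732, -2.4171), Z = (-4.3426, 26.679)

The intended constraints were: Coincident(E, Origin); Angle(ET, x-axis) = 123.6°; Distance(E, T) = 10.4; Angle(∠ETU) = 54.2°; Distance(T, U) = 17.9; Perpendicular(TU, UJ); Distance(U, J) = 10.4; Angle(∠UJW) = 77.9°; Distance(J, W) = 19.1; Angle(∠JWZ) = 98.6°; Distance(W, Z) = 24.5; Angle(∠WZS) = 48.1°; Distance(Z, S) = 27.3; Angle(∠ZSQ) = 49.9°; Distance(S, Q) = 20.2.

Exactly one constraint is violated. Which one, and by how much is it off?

Distance(S, Q) = 20.2 — off by 6.40.

E = (0.00, 0.00) ✓; ET at 123.6° ✓; |ET| = 10.40 ✓; ∠ETU = 54.20° ✓; |TU| = 17.90 ✓; ∠(TU, UJ) = 90.00° ✓; |UJ| = 10.40 ✓; ∠UJW = 77.90° ✓; |JW| = 19.10 ✓; ∠JWZ = 98.60° ✓; |WZ| = 24.50 ✓; ∠WZS = 48.10° ✓; |ZS| = 27.30 ✓; ∠ZSQ = 49.90° ✓; |SQ| = 26.60 ✗.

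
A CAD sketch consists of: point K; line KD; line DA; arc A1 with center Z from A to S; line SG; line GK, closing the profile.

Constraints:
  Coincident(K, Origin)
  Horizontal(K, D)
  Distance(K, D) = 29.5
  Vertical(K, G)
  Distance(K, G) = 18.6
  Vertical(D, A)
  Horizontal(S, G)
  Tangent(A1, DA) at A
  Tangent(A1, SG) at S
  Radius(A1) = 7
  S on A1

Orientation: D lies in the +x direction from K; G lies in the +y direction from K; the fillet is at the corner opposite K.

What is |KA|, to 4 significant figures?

31.70

K is at the origin; KD is horizontal with |KD| = 29.5 and D on the +x side, so D = (29.50, 0.000). K and G share the same x with |KG| = 18.6 and G on the +y side, so G = (0.000, 18.60). The virtual corner opposite K is at (29.50, 18.60). Tangency of A1 to DA means the radius ZA is perpendicular to DA and tangency of A1 to SG means the radius ZS is perpendicular to SG, with radius 7.0, so the center Z sits 7.0 in from both sides at Z = (22.50, 11.60). That places the tangent points at A = (29.50, 11.60) on DA and S = (22.50, 18.60) on SG. Then |KA| = |A − K| = 31.70.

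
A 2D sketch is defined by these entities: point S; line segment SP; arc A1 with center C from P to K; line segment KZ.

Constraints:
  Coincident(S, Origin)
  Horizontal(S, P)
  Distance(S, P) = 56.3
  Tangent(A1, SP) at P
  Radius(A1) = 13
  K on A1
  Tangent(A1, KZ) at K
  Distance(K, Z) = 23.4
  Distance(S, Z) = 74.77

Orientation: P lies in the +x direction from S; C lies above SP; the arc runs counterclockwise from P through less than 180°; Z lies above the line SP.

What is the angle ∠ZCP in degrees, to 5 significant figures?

163.25°

S is at the origin; SP is horizontal with |SP| = 56.3 and P on the +x side, so P = (56.300, 0.0000). A1 meets SP tangentially, so CP is at right angles to SP, so C = P + (0, 13) = (56.300, 13.000). Since CK ⟂ KZ (tangency), |CZ| = √(13.0² + 23.4²) = 26.769 regardless of where K sits on A1. So Z lies on both circle(S, 74.77) and circle(C, 26.769); the above-SP intersection is Z = (64.016, 38.632). K is the foot of the tangent from Z: K = (69.002, 15.770).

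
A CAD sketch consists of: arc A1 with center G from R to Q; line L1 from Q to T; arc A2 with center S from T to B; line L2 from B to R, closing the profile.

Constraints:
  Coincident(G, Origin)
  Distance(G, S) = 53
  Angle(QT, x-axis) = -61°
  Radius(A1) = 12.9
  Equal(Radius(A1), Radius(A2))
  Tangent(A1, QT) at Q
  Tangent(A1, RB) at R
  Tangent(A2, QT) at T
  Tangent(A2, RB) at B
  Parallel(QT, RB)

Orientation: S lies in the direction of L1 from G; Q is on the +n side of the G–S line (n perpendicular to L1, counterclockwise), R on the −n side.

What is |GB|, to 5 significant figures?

54.547

The slot axis is L1's direction at -61.0°, so u = (cos -61.0°, sin -61.0°) = (0.48481, -0.87462) and n = (−sin -61.0°, cos -61.0°) = (0.87462, 0.48481). G is at the origin and S lies 53.0 along u from G, so S = 53.0·u = (25.695, -46.355). Tangency of A1 to both parallel lines with radius 12.9 puts Q and R at G ± 12.9·n: Q = (11.283, 6.2540), R = (-11.283, -6.2540). Equal radii place T and B the same way about S: T = S + 12.9·n = (36.978, -40.101), B = S − 12.9·n = (14.412, -52.609). Then |GB| = |B − G| = 54.547.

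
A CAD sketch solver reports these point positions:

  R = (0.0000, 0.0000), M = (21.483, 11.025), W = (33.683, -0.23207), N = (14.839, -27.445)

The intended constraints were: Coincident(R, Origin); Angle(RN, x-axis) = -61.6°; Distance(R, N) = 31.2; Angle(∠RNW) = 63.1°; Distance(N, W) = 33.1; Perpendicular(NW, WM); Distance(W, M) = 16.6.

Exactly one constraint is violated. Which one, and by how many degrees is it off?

Perpendicular(NW, WM) — off by 8.00°.

R = (0.00, 0.00) ✓; RN at -61.60° ✓; |RN| = 31.20 ✓; ∠RNW = 63.10° ✓; |NW| = 33.10 ✓; ∠(NW, WM) = 82.00° ✗; |WM| = 16.60 ✓.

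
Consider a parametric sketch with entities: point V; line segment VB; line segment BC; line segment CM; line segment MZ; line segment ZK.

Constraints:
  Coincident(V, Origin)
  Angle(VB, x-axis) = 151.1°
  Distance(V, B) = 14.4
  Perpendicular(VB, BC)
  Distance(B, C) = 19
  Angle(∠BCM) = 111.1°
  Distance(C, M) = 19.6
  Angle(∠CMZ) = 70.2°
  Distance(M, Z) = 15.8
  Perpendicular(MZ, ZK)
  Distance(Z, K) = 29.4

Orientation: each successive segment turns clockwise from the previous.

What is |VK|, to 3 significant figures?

26.9

V is at the origin; VB runs at 151.1° with length 14.4, so B = (-12.6, 6.96). VB ⟂ BC, so BC runs at 61.1°; with |BC| = 19.0, C = (-3.42, 23.6). ∠BCM = 111.1° gives CM at -7.80° from the x-axis; with |CM| = 19.6, M = (16.0, 20.9). ∠CMZ = 70.2° gives MZ at -118° from the x-axis; with |MZ| = 15.8, Z = (8.67, 6.93). MZ ⟂ ZK, so ZK runs at 152°; with |ZK| = 29.4, K = (-17.4, 20.6). Then |VK| = |K − V| = 26.9.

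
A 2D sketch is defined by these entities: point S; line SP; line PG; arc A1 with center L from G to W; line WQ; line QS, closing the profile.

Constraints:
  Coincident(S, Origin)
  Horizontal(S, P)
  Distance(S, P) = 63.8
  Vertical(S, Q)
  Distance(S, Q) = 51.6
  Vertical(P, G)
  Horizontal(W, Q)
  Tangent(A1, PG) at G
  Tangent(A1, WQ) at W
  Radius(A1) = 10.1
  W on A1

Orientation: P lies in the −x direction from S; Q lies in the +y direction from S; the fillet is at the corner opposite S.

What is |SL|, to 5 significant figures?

67.867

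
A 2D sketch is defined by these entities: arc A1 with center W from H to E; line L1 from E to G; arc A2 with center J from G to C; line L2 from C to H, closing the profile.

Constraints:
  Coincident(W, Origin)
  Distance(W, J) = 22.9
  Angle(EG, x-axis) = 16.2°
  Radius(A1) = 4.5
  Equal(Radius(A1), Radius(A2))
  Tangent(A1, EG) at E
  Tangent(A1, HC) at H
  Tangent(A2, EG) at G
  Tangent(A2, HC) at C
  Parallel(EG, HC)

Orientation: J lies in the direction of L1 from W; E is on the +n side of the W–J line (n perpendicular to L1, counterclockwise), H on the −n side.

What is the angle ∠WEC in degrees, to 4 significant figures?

68.54°

The slot axis is L1's direction at 16.2°, so u = (cos 16.2°, sin 16.2°) = (0.9603, 0.2790) and n = (−sin 16.2°, cos 16.2°) = (-0.2790, 0.9603). W is at the origin and J lies 22.9 along u from W, so J = 22.9·u = (21.99, 6.389). Tangency of A1 to both parallel lines with radius 4.5 puts E and H at W ± 4.5·n: E = (-1.255, 4.321), H = (1.255, -4.321). Equal radii place G and C the same way about J: G = J + 4.5·n = (20.74, 10.71), C = J − 4.5·n = (23.25, 2.068). Then cos ∠WEC = EW·EC / (|EW||EC|), giving 68.54°.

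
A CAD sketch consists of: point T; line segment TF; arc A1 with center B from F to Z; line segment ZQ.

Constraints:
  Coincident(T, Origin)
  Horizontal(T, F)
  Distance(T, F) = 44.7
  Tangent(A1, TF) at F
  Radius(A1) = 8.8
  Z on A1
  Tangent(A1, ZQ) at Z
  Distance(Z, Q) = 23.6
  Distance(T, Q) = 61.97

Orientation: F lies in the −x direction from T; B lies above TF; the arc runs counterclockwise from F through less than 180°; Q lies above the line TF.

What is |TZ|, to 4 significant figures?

40.46

Checks: |BZ| = 8.800 ✓; ∠(BZ, ZQ) = 90.00° ✓; |ZQ| = 23.60 ✓; |TQ| = 61.97 ✓.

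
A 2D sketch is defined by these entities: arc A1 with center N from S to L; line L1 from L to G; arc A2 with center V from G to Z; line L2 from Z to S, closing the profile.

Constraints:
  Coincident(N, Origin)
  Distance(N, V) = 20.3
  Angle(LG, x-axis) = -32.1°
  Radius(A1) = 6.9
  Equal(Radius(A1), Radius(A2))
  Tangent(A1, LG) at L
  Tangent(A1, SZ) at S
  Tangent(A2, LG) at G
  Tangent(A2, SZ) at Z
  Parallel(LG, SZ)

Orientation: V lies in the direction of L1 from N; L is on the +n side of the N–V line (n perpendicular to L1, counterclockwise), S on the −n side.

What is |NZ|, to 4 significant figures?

21.44

The slot axis is L1's direction at -32.1°, so u = (cos -32.1°, sin -32.1°) = (0.8471, -0.5314) and n = (−sin -32.1°, cos -32.1°) = (0.5314, 0.8471). N is at the origin and V lies 20.3 along u from N, so V = 20.3·u = (17.20, -10.79). Tangency of A1 to both parallel lines with radius 6.9 puts L and S at N ± 6.9·n: L = (3.667, 5.845), S = (-3.667, -5.845). Equal radii place G and Z the same way about V: G = V + 6.9·n = (20.86, -4.942), Z = V − 6.9·n = (13.53, -16.63). Then |NZ| = |Z − N| = 21.44.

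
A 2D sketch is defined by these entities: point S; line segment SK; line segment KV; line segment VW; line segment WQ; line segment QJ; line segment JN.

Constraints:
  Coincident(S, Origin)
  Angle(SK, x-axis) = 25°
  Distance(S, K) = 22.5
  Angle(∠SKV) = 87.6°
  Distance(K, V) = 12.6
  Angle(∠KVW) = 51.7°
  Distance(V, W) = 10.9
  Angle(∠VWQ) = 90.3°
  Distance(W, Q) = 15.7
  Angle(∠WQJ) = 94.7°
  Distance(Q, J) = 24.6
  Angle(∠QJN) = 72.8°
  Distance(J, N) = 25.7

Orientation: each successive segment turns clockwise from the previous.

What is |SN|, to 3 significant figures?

33.1

S is at the origin; SK runs at 25.0° with length 22.5, so K = (20.4, 9.51). ∠SKV = 87.6° gives KV at -67.4° from the x-axis; with |KV| = 12.6, V = (25.2, -2.12). ∠KVW = 51.7° gives VW at 164° from the x-axis; with |VW| = 10.9, W = (14.7, 0.826). ∠VWQ = 90.3° gives WQ at 74.6° from the x-axis; with |WQ| = 15.7, Q = (18.9, 16.0). ∠WQJ = 94.7° gives QJ at -10.7° from the x-axis; with |QJ| = 24.6, J = (43.1, 11.4). ∠QJN = 72.8° gives JN at -118° from the x-axis; with |JN| = 25.7, N = (31.1, -11.3). Then |SN| = |N − S| = 33.1.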